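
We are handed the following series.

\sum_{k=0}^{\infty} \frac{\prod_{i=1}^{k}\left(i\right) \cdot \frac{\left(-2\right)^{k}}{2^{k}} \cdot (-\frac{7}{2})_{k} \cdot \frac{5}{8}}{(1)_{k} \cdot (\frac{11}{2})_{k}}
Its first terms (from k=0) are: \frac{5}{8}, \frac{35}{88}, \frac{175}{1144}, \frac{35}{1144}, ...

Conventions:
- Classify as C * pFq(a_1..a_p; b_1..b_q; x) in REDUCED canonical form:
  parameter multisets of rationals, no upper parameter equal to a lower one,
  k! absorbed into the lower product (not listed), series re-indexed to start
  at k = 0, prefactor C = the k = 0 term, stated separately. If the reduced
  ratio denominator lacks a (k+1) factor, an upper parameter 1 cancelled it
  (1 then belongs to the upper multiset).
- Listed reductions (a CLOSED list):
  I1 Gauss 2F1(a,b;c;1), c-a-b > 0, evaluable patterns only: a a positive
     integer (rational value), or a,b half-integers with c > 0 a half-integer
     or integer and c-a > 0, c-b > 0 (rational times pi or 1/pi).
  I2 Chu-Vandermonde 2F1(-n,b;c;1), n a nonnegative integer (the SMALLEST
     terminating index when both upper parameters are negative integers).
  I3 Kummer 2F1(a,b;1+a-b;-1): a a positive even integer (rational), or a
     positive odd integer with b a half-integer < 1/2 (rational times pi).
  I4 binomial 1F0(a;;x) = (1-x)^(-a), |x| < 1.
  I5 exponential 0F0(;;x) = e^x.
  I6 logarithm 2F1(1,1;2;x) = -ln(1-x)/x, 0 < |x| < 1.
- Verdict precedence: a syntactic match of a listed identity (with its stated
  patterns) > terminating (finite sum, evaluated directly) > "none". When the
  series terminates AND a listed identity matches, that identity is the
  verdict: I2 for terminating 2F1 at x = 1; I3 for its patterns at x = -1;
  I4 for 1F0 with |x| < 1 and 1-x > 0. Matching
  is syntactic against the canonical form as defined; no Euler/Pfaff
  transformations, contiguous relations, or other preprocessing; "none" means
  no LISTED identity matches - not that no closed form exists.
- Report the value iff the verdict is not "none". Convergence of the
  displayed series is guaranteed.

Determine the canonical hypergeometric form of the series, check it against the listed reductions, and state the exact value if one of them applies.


This is \frac{5}{8} * 2F1(-\frac{7}{2}, 1; \frac{11}{2}; -1) in reduced canonical form. Verdict at x = -1: the Kummer evaluation I3 matches (x = -1; c = \frac{11}{2} equals 1+a-b for upper {-\frac{7}{2}, 1}: listed pattern). Exact value: \frac{1575}{4096} \cdot \pi.

First insight: t_0 = \frac{5}{8} here, and (1)_k (C = 5/8, x = -1) is k! itself.
Consecutive-term ratio: r(k) = -1 * (k-\frac{7}{2}) (k+1) / [(k+\frac{11}{2}) (k+1)] - rational; roots negated = parameters, x = -1, C = \frac{5}{8}.


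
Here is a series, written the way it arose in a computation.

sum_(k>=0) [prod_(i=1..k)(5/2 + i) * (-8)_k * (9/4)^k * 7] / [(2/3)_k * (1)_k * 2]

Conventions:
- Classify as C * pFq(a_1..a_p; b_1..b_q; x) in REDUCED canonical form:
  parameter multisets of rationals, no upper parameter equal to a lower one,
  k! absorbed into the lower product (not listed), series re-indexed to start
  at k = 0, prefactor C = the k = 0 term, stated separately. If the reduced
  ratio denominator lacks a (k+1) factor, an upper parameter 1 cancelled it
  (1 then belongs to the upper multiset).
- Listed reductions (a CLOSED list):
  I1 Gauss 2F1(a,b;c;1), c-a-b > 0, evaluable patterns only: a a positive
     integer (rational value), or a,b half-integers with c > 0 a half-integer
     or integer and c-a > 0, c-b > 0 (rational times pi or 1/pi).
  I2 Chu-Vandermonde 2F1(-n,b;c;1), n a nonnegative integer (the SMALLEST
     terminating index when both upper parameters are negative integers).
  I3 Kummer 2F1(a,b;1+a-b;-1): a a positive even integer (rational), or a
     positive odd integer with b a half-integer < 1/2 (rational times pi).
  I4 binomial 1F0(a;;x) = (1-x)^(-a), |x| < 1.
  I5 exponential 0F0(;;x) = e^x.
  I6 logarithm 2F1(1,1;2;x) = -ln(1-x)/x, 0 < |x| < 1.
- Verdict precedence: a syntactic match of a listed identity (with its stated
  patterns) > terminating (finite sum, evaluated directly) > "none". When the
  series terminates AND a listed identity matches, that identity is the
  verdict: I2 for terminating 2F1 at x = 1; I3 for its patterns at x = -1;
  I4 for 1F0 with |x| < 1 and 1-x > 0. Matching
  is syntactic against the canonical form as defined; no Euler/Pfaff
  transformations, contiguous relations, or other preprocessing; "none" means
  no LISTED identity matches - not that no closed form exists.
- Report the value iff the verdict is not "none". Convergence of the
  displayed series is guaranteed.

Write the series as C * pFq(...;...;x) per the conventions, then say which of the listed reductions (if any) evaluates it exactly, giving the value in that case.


The series (x = 9/4) is 2F1: upper {-8, 7/2}, lower {2/3}, prefactor 7/2. Verdict: terminating - no listed pattern fits, but -8 in the upper list cuts the series at k = 8; direct evaluation. Hence: 1911324324314923/98784247808.

The tell: t_0 being 7/2, the constant factors (prefactor 7/2) combine into one prefactor.
Term ratio: r(k) = (9/4) * (k-8) (k+7/2) / [(k+2/3) (k+1)] - rational in k, leading ratio (9/4); with t_0 = 7/2, classification follows.


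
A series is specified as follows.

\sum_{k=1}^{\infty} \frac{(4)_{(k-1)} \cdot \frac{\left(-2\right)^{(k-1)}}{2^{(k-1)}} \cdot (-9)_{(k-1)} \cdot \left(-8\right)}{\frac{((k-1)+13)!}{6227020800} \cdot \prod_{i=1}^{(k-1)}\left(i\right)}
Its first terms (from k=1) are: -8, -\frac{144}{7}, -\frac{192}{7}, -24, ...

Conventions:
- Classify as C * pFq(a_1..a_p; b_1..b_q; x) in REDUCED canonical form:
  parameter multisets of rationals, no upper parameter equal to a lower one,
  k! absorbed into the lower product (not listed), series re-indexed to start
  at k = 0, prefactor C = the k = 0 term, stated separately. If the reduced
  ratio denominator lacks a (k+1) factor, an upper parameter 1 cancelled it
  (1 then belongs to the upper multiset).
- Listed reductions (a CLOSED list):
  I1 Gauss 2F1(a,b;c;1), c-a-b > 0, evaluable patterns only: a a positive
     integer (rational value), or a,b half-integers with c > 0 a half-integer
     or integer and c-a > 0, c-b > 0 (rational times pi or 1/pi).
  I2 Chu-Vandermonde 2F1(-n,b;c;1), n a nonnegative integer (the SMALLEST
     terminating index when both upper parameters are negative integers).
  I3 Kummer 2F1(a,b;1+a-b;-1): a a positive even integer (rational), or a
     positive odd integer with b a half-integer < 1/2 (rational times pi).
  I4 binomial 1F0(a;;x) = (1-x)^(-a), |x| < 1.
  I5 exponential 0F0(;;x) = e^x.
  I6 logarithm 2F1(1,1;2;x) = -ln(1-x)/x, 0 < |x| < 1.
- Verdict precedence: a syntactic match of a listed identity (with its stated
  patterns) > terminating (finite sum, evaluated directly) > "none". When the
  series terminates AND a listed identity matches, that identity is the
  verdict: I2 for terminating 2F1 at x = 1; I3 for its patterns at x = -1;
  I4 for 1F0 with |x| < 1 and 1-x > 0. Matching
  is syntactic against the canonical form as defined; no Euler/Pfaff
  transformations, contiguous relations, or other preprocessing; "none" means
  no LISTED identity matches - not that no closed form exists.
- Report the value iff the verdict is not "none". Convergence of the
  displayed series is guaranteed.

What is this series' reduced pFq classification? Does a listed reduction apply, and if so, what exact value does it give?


The series (x = -1) is 2F1: upper {-9, 4}, lower {14}, prefactor -8. Verdict: the Kummer evaluation I3 applies (x = -1; c = 14 equals 1+a-b for upper {-9, 4}: listed pattern). Sum: -104.

Key step: from the first term -8: the two k-th powers (prefactor -8) combine into one argument.
Term ratio: r(k) = -1 * (k-9) (k+4) / [(k+14) (k+1)] - poly over poly, x = -1 from leading terms; C = -8 at k = 0.


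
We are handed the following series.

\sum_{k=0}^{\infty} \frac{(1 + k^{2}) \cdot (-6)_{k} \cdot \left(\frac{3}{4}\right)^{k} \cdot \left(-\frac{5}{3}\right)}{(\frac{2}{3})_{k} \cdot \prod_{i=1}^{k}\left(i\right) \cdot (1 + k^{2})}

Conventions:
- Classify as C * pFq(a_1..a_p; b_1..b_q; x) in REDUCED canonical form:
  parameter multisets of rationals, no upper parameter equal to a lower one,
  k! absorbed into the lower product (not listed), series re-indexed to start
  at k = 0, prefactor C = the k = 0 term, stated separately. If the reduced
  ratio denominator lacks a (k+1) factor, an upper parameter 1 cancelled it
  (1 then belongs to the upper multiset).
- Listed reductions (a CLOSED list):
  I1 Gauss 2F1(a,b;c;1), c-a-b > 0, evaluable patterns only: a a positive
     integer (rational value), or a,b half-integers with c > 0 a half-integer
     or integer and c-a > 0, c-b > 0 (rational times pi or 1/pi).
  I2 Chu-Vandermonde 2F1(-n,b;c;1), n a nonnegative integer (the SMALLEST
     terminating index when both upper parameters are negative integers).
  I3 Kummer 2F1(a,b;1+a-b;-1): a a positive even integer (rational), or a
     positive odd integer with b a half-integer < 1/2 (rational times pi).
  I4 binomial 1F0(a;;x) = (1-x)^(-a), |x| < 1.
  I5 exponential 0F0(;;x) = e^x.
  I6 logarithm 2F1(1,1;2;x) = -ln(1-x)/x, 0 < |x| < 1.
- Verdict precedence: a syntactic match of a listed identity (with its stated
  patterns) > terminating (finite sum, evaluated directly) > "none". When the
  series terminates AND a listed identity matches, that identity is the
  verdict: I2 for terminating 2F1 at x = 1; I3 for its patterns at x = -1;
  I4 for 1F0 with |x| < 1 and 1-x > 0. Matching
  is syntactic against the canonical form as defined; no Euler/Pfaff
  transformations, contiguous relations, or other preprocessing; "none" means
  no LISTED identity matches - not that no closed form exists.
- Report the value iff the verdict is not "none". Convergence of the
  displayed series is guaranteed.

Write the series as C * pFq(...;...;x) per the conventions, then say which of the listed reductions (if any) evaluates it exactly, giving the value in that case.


Classification (C = -\frac{5}{3}): 1F1 with upper {-6}, lower {\frac{2}{3}}, argument x = \frac{3}{4}. Verdict: terminating. (-6)_k vanishes past k = 6, leaving a 7-term sum, computed directly. Its exact value is \frac{72859073}{73531392}.

The tell: from the first term -\frac{5}{3}: the product of the first k integers (C = -5/3, x = 3/4) is k!.
Step ratio: r(k) = \frac{3}{4} * (k-6) / [(k+\frac{2}{3}) (k+1)] - rational in k. x = \frac{3}{4}; t_0 = -\frac{5}{3}; negate the roots.


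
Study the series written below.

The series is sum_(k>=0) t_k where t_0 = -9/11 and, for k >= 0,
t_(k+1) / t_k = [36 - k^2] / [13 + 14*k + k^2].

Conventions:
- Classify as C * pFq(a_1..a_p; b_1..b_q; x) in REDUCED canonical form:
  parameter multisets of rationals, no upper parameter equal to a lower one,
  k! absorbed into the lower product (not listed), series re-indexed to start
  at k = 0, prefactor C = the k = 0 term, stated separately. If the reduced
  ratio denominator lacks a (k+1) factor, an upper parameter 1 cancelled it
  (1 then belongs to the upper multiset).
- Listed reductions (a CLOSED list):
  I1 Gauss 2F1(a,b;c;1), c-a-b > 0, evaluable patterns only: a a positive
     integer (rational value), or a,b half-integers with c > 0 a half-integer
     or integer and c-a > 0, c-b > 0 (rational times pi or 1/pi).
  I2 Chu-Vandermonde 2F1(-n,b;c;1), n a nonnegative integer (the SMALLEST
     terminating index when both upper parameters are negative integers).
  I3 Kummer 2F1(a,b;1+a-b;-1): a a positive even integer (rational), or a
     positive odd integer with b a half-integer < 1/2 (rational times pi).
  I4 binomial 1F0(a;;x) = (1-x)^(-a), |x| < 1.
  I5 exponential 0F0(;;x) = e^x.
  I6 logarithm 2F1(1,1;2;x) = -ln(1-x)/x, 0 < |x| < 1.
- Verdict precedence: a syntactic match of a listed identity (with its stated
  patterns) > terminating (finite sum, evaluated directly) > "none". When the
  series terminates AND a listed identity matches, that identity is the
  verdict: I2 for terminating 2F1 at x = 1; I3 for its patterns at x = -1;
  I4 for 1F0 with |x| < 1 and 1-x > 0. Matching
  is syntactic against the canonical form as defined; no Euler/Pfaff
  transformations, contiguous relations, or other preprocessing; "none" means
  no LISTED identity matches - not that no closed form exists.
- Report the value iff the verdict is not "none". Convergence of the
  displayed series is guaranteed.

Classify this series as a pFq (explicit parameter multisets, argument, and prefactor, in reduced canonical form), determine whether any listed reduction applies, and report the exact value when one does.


Key observation: t_0 = -9/11 here, and roots of the ratio polynomials (C = -9/11) are the negated parameters.
Term ratio: r(k) = (-1) * (k-6) (k+6) / [(k+13) (k+1)] ; factor over Q: parameters, x = (-1), and C = -9/11.

Canonical form: C = -9/11 times 2F1 with upper {-6, 6}, lower {13}, x = -1. Verdict: Kummer (I3) matches (x = -1; c = 13 equals 1+a-b for upper {-6, 6}: listed pattern). Sum: -9.


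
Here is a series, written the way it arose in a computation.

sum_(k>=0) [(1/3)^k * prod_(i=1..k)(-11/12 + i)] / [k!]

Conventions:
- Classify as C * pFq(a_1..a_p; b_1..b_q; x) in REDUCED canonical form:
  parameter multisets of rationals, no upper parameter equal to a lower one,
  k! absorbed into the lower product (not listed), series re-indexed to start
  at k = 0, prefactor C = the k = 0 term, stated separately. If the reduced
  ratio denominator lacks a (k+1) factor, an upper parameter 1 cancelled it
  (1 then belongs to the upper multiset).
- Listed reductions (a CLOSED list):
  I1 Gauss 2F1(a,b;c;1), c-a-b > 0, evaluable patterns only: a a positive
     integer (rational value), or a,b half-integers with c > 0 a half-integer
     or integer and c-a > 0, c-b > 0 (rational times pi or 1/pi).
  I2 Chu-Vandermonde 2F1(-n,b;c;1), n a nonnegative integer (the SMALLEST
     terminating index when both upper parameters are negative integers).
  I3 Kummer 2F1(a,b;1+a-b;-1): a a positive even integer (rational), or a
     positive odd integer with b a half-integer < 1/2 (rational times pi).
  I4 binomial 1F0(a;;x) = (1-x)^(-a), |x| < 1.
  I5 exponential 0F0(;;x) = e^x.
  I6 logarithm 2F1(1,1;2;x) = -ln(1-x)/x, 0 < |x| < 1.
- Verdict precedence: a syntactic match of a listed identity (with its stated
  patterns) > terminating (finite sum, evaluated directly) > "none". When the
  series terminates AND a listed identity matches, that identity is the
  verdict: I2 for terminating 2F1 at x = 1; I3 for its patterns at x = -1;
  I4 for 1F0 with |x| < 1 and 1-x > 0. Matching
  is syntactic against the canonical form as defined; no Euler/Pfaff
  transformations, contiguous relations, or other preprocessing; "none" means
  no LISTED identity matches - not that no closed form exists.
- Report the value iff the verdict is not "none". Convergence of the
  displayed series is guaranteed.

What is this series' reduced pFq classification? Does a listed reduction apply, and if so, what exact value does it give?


The tell: with t_0 = 1, the running product (prefactor 1) telescopes to a rising factorial.
Adjacent-term ratio: r(k) = (1/3) * (k+1/12) / [(k+1)] - poly over poly, x = (1/3) from leading terms; C = 1 at k = 0.

x = 1/3 here; the reduced form reads 1F0, upper {1/12}, lower {-}, C = 1. Verdict: the I4 binomial reduction applies (the 1F0 binomial series: exponent -1/12, x = 1/3). Sum: (2/3)^(-1/12).


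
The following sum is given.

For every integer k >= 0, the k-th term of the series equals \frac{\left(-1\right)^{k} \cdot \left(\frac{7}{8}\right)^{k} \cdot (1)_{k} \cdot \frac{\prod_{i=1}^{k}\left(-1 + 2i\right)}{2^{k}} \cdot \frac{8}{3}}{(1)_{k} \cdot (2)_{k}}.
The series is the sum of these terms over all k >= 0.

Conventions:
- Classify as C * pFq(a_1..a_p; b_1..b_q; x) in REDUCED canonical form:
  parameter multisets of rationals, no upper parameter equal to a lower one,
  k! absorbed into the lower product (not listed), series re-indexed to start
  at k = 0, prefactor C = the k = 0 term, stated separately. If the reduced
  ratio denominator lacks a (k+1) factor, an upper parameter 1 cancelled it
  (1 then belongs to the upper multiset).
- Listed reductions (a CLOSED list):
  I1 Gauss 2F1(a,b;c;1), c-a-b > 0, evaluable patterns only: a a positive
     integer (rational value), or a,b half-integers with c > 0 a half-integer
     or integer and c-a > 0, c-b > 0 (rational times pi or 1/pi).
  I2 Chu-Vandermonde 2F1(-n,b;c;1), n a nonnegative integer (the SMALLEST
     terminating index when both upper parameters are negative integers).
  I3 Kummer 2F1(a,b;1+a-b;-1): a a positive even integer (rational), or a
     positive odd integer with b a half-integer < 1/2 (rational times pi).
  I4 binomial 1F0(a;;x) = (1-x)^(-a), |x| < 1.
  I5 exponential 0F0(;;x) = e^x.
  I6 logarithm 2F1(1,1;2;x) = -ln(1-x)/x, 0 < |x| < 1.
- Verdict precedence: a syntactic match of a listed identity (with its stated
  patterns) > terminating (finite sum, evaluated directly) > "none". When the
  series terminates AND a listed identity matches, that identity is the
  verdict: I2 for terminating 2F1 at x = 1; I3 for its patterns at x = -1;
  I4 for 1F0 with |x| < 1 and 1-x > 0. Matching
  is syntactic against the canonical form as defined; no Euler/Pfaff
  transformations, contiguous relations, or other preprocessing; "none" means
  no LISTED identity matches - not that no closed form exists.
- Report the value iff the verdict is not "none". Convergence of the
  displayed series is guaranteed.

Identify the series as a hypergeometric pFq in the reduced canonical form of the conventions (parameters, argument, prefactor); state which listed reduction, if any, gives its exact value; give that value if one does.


Key observation: t_0 being \frac{8}{3}, (1)_k (C = 8/3, x = -7/8) is k! itself.
Step ratio: r(k) = -\frac{7}{8} * (k+\frac{1}{2}) (k+1) / [(k+2) (k+1)] - poly over poly, x = -\frac{7}{8} from leading terms; C = \frac{8}{3} at k = 0.

This is \frac{8}{3} * 2F1(\frac{1}{2}, 1; 2; -\frac{7}{8}) in reduced canonical form. Verdict: none - at argument -\frac{7}{8} the multisets {\frac{1}{2}, 1} ; {2} match no listed identity.


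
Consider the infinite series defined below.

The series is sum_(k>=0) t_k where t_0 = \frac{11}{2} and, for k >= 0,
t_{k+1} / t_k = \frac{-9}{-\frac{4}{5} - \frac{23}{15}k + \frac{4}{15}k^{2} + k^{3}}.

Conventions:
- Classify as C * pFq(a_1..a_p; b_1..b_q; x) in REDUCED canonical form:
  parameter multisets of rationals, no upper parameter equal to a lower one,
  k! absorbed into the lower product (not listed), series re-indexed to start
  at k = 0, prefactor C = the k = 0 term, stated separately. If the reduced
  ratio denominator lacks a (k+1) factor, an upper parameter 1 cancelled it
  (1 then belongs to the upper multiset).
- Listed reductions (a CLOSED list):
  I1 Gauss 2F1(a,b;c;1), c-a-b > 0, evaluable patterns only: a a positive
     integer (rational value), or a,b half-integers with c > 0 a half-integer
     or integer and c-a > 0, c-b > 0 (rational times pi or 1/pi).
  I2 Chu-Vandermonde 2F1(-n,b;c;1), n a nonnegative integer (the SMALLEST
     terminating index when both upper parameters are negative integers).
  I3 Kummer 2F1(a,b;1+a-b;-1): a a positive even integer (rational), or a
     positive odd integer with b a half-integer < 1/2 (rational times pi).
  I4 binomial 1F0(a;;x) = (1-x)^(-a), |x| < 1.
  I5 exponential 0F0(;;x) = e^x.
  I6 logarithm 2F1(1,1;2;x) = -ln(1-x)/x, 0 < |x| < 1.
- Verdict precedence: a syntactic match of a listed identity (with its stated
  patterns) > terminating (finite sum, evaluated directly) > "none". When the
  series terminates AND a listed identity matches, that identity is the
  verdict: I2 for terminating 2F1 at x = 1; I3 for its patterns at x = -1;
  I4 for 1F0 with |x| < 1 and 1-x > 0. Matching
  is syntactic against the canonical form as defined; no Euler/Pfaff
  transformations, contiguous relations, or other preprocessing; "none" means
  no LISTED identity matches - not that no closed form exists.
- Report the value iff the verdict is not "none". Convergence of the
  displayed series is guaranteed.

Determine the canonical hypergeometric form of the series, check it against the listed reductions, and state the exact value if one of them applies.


With C = \frac{11}{2}: the canonical form is 0F2(-; -\frac{4}{3}, \frac{3}{5}; -9). Verdict: none. No listed pattern accepts 0F2(-; -\frac{4}{3}, \frac{3}{5}; -9).

Structural cue: t_0 being \frac{11}{2}, roots of the ratio polynomials (C = 11/2) are the negated parameters.
Step ratio: r(k) = -9 * 1 / [(k-\frac{4}{3}) (k+\frac{3}{5}) (k+1)] ; factor over Q: parameters, x = -9, and C = \frac{11}{2}.


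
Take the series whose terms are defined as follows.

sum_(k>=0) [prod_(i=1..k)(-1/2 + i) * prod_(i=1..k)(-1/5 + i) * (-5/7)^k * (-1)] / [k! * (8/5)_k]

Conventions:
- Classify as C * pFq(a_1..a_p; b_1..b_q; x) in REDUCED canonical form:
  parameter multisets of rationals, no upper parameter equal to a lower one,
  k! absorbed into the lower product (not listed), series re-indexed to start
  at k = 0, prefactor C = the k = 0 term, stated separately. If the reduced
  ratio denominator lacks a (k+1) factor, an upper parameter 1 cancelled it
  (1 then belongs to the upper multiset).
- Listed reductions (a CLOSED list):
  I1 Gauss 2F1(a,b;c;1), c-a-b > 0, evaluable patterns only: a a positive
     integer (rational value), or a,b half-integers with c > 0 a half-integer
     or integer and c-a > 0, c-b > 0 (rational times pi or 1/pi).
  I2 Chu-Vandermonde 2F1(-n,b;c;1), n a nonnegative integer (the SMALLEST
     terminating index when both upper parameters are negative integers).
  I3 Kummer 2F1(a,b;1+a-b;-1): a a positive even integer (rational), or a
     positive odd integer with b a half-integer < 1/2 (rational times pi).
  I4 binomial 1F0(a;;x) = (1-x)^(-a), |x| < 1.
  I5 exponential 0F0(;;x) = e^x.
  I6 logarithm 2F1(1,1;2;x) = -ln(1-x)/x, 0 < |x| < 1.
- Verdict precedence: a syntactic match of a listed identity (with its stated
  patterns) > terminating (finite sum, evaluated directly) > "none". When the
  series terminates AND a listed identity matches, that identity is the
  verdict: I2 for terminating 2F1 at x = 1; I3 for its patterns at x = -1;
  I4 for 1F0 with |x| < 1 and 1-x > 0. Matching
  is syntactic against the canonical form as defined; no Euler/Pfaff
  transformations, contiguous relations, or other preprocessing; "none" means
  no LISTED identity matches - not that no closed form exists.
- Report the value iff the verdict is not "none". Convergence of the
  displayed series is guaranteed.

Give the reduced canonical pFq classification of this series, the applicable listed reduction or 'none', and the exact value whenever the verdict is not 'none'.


The tell: from the first term -1: the running product (prefactor -1) telescopes to a rising factorial.
Adjacent-term ratio: r(k) = (-5/7) * (k+1/2) (k+4/5) / [(k+8/5) (k+1)] ; factor over Q: parameters, x = (-5/7), and C = -1.

With C = -1: the canonical form is 2F1(1/2, 4/5; 8/5; -5/7). Verdict: no listed reduction: x = -5/7 and upper {1/2, 4/5} fail every I1-I6 pattern.


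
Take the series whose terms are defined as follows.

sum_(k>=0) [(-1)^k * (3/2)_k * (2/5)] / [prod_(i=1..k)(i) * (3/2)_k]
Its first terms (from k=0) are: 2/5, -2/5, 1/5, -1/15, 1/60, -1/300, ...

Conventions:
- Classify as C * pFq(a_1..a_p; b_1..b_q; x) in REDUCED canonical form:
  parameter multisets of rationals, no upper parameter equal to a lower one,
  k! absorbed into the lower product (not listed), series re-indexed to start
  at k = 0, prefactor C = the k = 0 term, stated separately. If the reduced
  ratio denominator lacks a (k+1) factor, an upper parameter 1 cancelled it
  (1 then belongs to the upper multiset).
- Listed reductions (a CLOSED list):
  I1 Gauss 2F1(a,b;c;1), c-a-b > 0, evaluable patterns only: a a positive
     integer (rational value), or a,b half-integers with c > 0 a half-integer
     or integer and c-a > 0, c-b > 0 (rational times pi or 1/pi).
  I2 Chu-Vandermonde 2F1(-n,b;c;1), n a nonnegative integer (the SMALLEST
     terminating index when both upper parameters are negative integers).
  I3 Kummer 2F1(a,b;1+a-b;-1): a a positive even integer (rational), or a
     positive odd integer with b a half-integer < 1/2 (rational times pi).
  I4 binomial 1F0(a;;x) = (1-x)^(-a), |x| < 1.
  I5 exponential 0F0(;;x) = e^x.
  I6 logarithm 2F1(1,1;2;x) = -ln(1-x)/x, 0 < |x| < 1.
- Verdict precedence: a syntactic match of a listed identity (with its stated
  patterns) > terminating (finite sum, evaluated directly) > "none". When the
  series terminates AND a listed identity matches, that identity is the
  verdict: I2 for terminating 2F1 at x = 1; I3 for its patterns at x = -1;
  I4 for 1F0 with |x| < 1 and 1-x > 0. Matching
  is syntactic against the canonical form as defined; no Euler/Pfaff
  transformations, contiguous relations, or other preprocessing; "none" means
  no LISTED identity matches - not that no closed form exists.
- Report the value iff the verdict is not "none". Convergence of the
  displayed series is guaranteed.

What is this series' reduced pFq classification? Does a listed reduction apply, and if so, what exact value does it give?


Canonical form: C = 2/5 times 0F0 with upper {-}, lower {-}, x = -1. Verdict (x = -1): the exponential series (I5) applies (the 0F0 exponential series at x = -1). Its exact value is (2/5) * e^(-1).

Structural cue: with t_0 = 2/5, the parameter 3/2 appears in both the upper and lower lists and cancels.
Ratio: r(k) = (-1) * 1 / [(k+1)] ; factor over Q: parameters, x = (-1), and C = 2/5.


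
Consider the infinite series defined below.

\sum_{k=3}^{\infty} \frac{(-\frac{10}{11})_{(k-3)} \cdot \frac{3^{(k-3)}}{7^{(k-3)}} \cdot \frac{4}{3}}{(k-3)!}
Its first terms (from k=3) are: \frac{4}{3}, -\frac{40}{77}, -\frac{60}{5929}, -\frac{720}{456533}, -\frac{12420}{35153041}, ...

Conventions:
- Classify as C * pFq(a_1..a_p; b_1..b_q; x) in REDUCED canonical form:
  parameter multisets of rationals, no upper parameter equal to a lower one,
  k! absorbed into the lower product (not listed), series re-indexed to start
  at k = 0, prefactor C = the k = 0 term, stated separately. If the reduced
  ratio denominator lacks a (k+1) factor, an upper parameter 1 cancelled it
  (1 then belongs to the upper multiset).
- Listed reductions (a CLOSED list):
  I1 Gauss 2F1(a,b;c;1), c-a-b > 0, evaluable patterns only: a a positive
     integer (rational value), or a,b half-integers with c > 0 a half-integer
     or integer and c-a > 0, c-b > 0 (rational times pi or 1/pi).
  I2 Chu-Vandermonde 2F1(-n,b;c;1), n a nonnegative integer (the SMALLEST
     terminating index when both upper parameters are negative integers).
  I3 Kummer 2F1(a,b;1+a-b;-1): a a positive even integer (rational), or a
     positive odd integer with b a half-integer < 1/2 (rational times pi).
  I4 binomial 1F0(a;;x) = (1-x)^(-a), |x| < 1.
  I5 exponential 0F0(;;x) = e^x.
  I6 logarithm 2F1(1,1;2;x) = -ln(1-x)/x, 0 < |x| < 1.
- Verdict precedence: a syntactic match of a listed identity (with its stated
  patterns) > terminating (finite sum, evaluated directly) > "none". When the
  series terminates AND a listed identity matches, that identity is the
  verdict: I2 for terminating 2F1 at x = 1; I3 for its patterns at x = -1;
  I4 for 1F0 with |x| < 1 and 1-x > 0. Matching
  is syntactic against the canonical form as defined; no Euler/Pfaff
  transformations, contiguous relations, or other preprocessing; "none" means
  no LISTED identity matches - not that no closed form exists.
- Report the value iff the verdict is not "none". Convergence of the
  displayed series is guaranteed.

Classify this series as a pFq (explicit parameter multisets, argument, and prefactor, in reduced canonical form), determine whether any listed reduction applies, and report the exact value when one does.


x = \frac{3}{7} here; the reduced form reads 1F0, upper {-\frac{10}{11}}, lower {-}, C = \frac{4}{3}. Verdict at x = \frac{3}{7}: binomial (I4) matches (the 1F0 binomial series: exponent 10/11, x = \frac{3}{7}). Sum: \frac{4}{3} \cdot \left(\frac{4}{7}\right)^{\frac{10}{11}}.

Key step: with t_0 = \frac{4}{3}, the two geometric factors (C = 4/3, x = 3/7) combine into one argument.
Step ratio: r(k) = \frac{3}{7} * (k-\frac{10}{11}) / [(k+1)] - poly over poly, x = \frac{3}{7} from leading terms; C = \frac{4}{3} at k = 0.


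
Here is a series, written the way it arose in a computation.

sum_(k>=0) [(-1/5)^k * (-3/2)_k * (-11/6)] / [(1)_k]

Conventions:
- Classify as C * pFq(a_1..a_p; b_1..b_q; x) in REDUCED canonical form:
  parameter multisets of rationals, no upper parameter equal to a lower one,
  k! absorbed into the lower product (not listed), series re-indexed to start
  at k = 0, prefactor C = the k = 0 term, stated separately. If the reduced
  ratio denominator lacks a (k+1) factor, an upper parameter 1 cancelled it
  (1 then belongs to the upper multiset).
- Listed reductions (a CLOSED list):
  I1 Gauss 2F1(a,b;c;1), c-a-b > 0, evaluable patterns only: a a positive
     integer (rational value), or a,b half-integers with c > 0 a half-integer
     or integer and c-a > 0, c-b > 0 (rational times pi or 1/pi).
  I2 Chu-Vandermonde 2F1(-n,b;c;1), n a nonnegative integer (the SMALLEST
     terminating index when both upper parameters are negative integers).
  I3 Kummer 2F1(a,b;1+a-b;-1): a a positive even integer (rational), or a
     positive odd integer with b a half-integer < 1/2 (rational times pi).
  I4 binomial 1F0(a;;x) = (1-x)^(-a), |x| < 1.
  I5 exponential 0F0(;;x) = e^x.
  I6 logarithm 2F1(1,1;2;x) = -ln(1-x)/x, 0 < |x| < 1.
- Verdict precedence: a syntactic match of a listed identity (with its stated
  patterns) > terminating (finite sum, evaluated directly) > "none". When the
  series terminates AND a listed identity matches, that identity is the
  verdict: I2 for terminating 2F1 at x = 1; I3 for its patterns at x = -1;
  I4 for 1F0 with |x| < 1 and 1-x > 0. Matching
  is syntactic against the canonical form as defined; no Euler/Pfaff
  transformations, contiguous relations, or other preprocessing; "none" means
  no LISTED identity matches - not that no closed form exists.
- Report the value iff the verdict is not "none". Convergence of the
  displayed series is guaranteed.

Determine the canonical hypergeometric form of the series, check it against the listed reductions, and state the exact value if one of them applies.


With C = -11/6: the canonical form is 1F0(-3/2; -; -1/5). Verdict at x = -1/5: the I4 binomial reduction matches (the 1F0 binomial series: exponent 3/2, x = -1/5). Hence: (-11/6) * (6/5)^(3/2).

Key step: t_0 = -11/6 here, and (1)_k (C = -11/6) is k! itself.
Ratio: r(k) = (-1/5) * (k-3/2) / [(k+1)] - rational in k. x = (-1/5); t_0 = -11/6; negate the roots.


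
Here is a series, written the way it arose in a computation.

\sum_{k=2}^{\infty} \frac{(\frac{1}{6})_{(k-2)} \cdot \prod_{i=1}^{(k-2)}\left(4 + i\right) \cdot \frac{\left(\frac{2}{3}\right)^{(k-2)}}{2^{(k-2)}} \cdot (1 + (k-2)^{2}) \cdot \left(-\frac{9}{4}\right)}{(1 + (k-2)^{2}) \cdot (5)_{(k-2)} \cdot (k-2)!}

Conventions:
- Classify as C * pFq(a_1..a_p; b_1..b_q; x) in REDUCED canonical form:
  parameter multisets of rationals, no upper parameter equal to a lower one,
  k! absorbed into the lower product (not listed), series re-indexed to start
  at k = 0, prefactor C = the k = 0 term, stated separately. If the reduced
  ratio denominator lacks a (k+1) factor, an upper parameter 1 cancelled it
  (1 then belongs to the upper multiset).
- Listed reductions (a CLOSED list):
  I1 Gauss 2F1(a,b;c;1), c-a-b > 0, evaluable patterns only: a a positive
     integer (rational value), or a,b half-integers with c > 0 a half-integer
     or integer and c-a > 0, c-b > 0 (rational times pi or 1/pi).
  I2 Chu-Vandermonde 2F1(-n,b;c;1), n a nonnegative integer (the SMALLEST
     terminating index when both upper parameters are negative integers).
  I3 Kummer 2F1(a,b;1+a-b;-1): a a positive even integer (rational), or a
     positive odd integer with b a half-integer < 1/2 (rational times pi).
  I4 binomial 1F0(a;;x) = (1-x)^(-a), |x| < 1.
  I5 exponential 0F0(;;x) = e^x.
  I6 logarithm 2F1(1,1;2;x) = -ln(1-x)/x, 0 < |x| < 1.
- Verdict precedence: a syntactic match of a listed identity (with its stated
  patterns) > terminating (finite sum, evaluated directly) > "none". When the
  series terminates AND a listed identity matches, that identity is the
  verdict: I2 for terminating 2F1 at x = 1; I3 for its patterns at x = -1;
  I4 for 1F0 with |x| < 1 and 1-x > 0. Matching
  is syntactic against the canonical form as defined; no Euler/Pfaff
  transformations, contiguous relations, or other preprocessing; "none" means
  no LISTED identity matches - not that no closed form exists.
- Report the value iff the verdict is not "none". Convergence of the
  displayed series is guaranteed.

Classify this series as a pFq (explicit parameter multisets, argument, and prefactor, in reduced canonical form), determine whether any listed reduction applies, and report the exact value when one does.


The series (x = \frac{1}{3}) is 1F0: upper {\frac{1}{6}}, lower {-}, prefactor -\frac{9}{4}. Verdict: the I4 binomial reduction fires (the 1F0 binomial series: exponent -1/6, x = \frac{1}{3}). Value: \left(-\frac{9}{4}\right) \cdot \left(\frac{2}{3}\right)^{-\frac{1}{6}}.

The tell: t_0 being -\frac{9}{4}, the parameter 5 appears in both the upper and lower lists and cancels (alongside the other common factor).
Ratio: r(k) = \frac{1}{3} * (k+\frac{1}{6}) / [(k+1)] - rational in k, leading ratio \frac{1}{3}; with t_0 = -\frac{9}{4}, classification follows.


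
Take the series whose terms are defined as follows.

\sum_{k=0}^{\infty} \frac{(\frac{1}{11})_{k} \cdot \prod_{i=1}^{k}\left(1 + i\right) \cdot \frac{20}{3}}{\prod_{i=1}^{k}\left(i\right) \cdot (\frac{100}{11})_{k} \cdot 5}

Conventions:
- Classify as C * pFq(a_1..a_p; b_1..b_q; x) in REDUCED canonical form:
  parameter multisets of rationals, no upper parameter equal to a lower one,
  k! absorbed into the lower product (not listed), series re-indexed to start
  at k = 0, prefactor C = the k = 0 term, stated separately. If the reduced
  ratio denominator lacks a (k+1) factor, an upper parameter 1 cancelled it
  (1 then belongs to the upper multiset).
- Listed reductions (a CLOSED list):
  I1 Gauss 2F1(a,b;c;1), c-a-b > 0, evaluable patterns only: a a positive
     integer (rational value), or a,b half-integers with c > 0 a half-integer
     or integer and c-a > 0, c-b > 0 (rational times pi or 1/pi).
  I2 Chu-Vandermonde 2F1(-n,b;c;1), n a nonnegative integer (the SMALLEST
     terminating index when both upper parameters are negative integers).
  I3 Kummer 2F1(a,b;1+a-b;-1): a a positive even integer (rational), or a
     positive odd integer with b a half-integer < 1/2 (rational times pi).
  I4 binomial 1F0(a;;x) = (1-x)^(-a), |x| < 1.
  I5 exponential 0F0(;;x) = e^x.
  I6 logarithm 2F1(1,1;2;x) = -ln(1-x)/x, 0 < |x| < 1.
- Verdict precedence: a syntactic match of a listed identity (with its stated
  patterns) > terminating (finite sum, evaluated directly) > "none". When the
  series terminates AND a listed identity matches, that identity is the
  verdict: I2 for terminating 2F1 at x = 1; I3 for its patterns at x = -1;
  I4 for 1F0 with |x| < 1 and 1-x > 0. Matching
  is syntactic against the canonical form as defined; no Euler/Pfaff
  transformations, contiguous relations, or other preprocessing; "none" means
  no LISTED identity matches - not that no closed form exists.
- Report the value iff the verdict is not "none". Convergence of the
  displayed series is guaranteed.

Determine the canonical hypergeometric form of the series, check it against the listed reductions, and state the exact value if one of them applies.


This is \frac{4}{3} * 2F1(\frac{1}{11}, 2; \frac{100}{11}; 1) in reduced canonical form. Verdict: this is the Gauss summation I1 (x = 1: the Gamma ratio telescopes since c-a-b = 7 > 0 and a = 2 in Z>0). Sum: \frac{1157}{847}.

The tell: t_0 = \frac{4}{3} here, and the running product (prefactor 4/3) telescopes to a rising factorial.
Consecutive-term ratio: r(k) = 1 * (k+\frac{1}{11}) (k+2) / [(k+\frac{100}{11}) (k+1)] - poly over poly, x = 1 from leading terms; C = \frac{4}{3} at k = 0.


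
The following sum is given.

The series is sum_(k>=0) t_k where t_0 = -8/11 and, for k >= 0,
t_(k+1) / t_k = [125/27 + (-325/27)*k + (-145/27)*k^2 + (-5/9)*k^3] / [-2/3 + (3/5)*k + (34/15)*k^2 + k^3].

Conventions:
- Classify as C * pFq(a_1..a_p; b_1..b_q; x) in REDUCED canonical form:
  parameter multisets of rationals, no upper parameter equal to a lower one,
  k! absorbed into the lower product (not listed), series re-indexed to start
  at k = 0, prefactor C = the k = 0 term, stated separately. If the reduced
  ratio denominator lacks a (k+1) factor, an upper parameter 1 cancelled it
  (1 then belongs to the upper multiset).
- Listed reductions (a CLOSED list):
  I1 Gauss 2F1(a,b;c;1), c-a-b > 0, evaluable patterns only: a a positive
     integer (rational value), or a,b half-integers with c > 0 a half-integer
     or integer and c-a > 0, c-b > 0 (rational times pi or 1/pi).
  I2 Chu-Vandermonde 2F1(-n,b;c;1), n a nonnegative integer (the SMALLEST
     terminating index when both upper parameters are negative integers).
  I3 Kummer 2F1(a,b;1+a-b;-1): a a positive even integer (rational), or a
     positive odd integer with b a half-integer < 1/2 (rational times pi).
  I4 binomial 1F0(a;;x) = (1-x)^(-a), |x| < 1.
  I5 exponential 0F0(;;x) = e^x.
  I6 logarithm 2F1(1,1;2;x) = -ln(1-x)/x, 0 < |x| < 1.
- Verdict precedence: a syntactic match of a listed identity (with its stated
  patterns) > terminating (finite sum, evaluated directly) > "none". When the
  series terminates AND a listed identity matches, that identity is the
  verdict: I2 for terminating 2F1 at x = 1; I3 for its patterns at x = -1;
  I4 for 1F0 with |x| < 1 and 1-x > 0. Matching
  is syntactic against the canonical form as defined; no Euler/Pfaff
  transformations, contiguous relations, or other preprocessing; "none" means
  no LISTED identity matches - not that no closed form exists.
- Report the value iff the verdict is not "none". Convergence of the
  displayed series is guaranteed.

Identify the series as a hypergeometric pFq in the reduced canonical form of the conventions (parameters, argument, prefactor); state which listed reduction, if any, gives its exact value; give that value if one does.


At argument -5/9: a 3F2 with upper {-1/3, 5, 5}, lower {-2/5, 5/3}, scaled by C = -8/11. Verdict: none here - no I1-I6 shape fits x = -5/9 with lower {-2/5, 5/3}.

The tell: with t_0 = -8/11, roots of the ratio polynomials (prefactor -8/11) are the negated parameters.
Ratio: r(k) = (-5/9) * (k-1/3) (k+5) (k+5) / [(k-2/5) (k+5/3) (k+1)] ; factor over Q: parameters, x = (-5/9), and C = -8/11.


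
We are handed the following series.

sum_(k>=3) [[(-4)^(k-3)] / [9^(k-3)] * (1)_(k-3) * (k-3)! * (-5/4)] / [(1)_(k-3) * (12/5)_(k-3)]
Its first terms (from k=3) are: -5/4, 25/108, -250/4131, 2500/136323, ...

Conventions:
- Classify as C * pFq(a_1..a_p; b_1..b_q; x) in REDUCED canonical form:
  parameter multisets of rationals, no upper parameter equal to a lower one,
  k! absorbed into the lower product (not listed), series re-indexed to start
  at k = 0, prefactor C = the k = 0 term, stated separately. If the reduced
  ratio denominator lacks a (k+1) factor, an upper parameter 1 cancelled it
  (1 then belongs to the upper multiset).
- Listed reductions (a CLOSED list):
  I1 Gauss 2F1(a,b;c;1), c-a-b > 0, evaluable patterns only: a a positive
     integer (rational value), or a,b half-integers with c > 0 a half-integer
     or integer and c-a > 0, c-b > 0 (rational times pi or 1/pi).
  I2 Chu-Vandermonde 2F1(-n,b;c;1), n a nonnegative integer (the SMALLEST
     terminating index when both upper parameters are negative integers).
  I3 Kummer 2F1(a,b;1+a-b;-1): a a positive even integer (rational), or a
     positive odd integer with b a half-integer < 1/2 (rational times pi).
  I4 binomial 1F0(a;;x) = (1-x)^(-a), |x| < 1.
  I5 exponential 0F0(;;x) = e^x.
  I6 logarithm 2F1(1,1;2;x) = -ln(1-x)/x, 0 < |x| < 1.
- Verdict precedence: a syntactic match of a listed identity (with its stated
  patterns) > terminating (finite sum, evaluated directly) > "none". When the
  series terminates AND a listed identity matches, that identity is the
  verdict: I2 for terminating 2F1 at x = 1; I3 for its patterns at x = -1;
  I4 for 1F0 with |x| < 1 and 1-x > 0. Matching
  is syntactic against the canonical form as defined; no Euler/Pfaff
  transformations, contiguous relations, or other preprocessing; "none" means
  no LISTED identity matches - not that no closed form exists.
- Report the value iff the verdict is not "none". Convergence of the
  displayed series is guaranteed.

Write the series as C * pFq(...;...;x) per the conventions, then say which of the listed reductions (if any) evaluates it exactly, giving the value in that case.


Prefactor -5/4, argument -4/9: 2F1 with upper {1, 1} over lower {12/5}. Verdict: none - this 2F1 at x = -4/9 matches no listed pattern, and upper {1, 1} holds no stopper.

Key step: from the first term -5/4: (1)_k (C = -5/4, x = -4/9) is k! itself.
Adjacent-term ratio: r(k) = (-4/9) * (k+1) (k+1) / [(k+12/5) (k+1)] - poly over poly, x = (-4/9) from leading terms; C = -5/4 at k = 0.
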